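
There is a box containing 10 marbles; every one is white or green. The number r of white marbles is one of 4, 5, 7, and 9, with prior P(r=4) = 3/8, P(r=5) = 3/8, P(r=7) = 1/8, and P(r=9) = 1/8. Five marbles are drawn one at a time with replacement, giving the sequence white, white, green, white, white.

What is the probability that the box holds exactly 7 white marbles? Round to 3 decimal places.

0.260

Compute the likelihood of the observed sequence for each case: P(data | r = 4) = (4/10)(4/10)(6/10)(4/10)(4/10) = 0.01536; P(data | r = 5) = (5/10)(5/10)(5/10)(5/10)(5/10) = 0.03125; P(data | r = 7) = (7/10)(7/10)(3/10)(7/10)(7/10) = 0.07203; P(data | r = 9) = (9/10)(9/10)(1/10)(9/10)(9/10) = 0.06561.
Weighting by the prior gives 3/8 · 0.01536 = 0.00576, 3/8 · 0.03125 = 0.011719, 1/8 · 0.07203 = 0.0090037, 1/8 · 0.06561 = 0.0082013; summing to 0.034684.
Therefore the posterior P(r = 7 | data) = (0.0090037) / (0.034684) = 0.2596.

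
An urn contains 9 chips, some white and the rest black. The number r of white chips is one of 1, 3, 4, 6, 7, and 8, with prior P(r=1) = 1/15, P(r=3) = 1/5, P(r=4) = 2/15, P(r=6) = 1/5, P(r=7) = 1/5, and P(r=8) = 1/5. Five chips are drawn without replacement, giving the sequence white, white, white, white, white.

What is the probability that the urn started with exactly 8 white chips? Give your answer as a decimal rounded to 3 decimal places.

Under each hypothesis, the probability of the observed sequence is: P(data | r = 1) = (1/9)(0/8) = 0; P(data | r = 3) = (3/9)(2/8)(1/7)(0/6) = 0; P(data | r = 4) = (4/9)(3/8)(2/7)(1/6)(0/5) = 0; P(data | r = 6) = (6/9)(5/8)(4/7)(3/6)(2/5) = 1/21; P(data | r = 7) = (7/9)(6/8)(5/7)(4/6)(3/5) = 1/6; P(data | r = 8) = (8/9)(7/8)(6/7)(5/6)(4/5) = 4/9.
Multiplying each by its prior: 1/15 · 0 = 0, 1/5 · 0 = 0, 2/15 · 0 = 0, 1/5 · 1/21 = 1/105, 1/5 · 1/6 = 1/30, 1/5 · 4/9 = 4/45; summing to 83/630.
Therefore the posterior P(r = 8 | data) = (4/45) / (83/630) = 56/83.

0.675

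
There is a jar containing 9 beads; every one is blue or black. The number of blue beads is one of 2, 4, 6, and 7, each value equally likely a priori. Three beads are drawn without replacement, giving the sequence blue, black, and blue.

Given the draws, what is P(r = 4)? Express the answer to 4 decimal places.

0.2419

The likelihood of the observed sequence under each hypothesis: P(data | r = 2) = (2/9)(7/8)(1/7) = 1/36; P(data | r = 4) = (4/9)(5/8)(3/7) = 5/42; P(data | r = 6) = (6/9)(3/8)(5/7) = 5/28; P(data | r = 7) = (7/9)(2/8)(6/7) = 1/6.
Multiplying each by its prior: 1/4 · 1/36 = 1/144, 1/4 · 5/42 = 5/168, 1/4 · 5/28 = 5/112, 1/4 · 1/6 = 1/24; these sum to 31/252.
Hence P(r = 4 | data) = (5/168) / (31/252) = 15/62.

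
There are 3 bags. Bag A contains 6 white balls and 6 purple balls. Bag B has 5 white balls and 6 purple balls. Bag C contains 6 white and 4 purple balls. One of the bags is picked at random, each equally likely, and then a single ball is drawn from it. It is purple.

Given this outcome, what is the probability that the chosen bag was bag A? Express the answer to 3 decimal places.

0.346

The likelihood of this draw under each hypothesis: P(data | bag A) = (6/12) = 1/2; P(data | bag B) = (6/11) = 6/11; P(data | bag C) = (4/10) = 2/5.
Multiplying each by its prior: 1/3 · 1/2 = 1/6, 1/3 · 6/11 = 2/11, 1/3 · 2/5 = 2/15; summing to 53/110.
Therefore the posterior P(bag A | data) = (1/6) / (53/110) = 55/159.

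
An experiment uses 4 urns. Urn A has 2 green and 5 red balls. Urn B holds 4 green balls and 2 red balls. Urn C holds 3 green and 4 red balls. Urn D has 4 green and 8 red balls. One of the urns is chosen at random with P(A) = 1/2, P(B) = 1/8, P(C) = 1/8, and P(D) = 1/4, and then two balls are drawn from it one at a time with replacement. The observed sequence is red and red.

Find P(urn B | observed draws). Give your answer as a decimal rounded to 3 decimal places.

The likelihood of the observed sequence under each hypothesis: P(data | urn A) = (5/7)(5/7) = 25/49; P(data | urn B) = (2/6)(2/6) = 1/9; P(data | urn C) = (4/7)(4/7) = 16/49; P(data | urn D) = (8/12)(8/12) = 4/9.
The prior-weighted likelihoods are 1/2 · 25/49 = 25/98, 1/8 · 1/9 = 1/72, 1/8 · 16/49 = 2/49, 1/4 · 4/9 = 1/9; summing to 165/392.
Hence P(urn B | data) = (1/72) / (165/392) = 49/1485.

0.033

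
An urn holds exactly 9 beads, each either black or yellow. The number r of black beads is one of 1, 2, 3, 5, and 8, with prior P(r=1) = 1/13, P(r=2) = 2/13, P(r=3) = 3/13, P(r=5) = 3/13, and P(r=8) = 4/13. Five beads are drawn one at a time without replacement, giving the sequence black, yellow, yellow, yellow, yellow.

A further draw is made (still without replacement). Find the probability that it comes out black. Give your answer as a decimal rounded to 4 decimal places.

Under each hypothesis, the probability of the observed sequence is: P(data | r = 1) = (1/9)(8/8)(7/7)(6/6)(5/5) = 1/9; P(data | r = 2) = (2/9)(7/8)(6/7)(5/6)(4/5) = 1/9; P(data | r = 3) = (3/9)(6/8)(5/7)(4/6)(3/5) = 1/14; P(data | r = 5) = (5/9)(4/8)(3/7)(2/6)(1/5) = 1/126; P(data | r = 8) = (8/9)(1/8)(0/7) = 0.
Multiplying each by its prior: 1/13 · 1/9 = 1/117, 2/13 · 1/9 = 2/117, 3/13 · 1/14 = 3/182, 3/13 · 1/126 = 1/546, 4/13 · 0 = 0; these sum to 4/91.
Dividing through by the total gives posterior P(r = 1 | data) = 7/36, P(r = 2 | data) = 7/18, P(r = 3 | data) = 3/8, P(r = 5 | data) = 1/24, P(r = 8 | data) = 0.
So P(black next | data) = Σ P(black next | H) P(H | data) = (0)(7/36) + (1/4)(7/18) + (1/2)(3/8) + (1)(1/24) = 47/144.

0.3264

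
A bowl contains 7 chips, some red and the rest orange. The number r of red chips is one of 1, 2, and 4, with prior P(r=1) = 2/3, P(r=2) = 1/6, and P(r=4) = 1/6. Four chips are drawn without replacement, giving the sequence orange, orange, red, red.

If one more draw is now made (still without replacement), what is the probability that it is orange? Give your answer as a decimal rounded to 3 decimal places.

0.571

The likelihood of the observed sequence under each hypothesis: P(data | r = 1) = (6/7)(5/6)(1/5)(0/4) = 0; P(data | r = 2) = (5/7)(4/6)(2/5)(1/4) = 1/21; P(data | r = 4) = (3/7)(2/6)(4/5)(3/4) = 3/35.
The prior-weighted likelihoods are 2/3 · 0 = 0, 1/6 · 1/21 = 1/126, 1/6 · 3/35 = 1/70; with total 1/45.
Normalising, the posterior is P(r = 1 | data) = 0, P(r = 2 | data) = 5/14, P(r = 4 | data) = 9/14.
The predictive probability is P(orange next | data) = (1)(5/14) + (1/3)(9/14) = 4/7.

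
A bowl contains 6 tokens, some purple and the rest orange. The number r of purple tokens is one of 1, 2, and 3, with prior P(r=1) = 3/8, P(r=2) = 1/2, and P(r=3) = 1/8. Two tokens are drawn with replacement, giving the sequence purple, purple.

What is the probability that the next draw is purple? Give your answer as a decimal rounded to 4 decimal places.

0.3690

Under each hypothesis, the probability of the observed sequence is: P(data | r = 1) = (1/6)(1/6) = 1/36; P(data | r = 2) = (2/6)(2/6) = 1/9; P(data | r = 3) = (3/6)(3/6) = 1/4.
Multiplying each by its prior: 3/8 · 1/36 = 1/96, 1/2 · 1/9 = 1/18, 1/8 · 1/4 = 1/32; these sum to 7/72.
Dividing through by the total gives posterior P(r = 1 | data) = 3/28, P(r = 2 | data) = 4/7, P(r = 3 | data) = 9/28.
The predictive probability is P(purple next | data) = (1/6)(3/28) + (1/3)(4/7) + (1/2)(9/28) = 31/84.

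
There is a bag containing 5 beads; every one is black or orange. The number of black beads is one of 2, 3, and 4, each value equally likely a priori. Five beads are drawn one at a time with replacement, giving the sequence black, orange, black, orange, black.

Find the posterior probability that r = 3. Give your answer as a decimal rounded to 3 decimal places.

0.443

The likelihood of the observed sequence under each hypothesis: P(data | r = 2) = (2/5)(3/5)(2/5)(3/5)(2/5) = 0.02304; P(data | r = 3) = (3/5)(2/5)(3/5)(2/5)(3/5) = 0.03456; P(data | r = 4) = (4/5)(1/5)(4/5)(1/5)(4/5) = 0.02048.
The prior-weighted likelihoods are 1/3 · 0.02304 = 0.00768, 1/3 · 0.03456 = 0.01152, 1/3 · 0.02048 = 0.0068267; these sum to 0.026027.
Hence P(r = 3 | data) = (0.01152) / (0.026027) = 0.44262.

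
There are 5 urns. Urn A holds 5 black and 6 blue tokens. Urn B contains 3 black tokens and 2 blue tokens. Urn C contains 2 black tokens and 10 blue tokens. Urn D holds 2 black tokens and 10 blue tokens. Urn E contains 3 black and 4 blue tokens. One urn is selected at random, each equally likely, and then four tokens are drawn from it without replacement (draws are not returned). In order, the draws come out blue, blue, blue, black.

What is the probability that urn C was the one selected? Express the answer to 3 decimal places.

0.300

The likelihood of the observed sequence under each hypothesis: P(data | urn A) = (6/11)(5/10)(4/9)(5/8) = 0.075758; P(data | urn B) = (2/5)(1/4)(0/3) = 0; P(data | urn C) = (10/12)(9/11)(8/10)(2/9) = 0.12121; P(data | urn D) = (10/12)(9/11)(8/10)(2/9) = 0.12121; P(data | urn E) = (4/7)(3/6)(2/5)(3/4) = 0.085714.
The prior-weighted likelihoods are 1/5 · 0.075758 = 0.015152, 1/5 · 0 = 0, 1/5 · 0.12121 = 0.024242, 1/5 · 0.12121 = 0.024242, 1/5 · 0.085714 = 0.017143; with total 0.080779.
Therefore the posterior P(urn C | data) = (0.024242) / (0.080779) = 0.30011.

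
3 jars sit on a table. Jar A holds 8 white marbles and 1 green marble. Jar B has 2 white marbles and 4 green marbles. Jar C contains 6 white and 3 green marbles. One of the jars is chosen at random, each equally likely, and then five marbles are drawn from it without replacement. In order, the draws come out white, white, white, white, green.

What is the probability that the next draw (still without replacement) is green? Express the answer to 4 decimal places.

The likelihood of the observed sequence under each hypothesis: P(data | jar A) = (8/9)(7/8)(6/7)(5/6)(1/5) = 1/9; P(data | jar B) = (2/6)(1/5)(0/4) = 0; P(data | jar C) = (6/9)(5/8)(4/7)(3/6)(3/5) = 1/14.
Multiplying each by its prior: 1/3 · 1/9 = 1/27, 1/3 · 0 = 0, 1/3 · 1/14 = 1/42; with total 23/378.
The posterior is then P(jar A | data) = 14/23, P(jar B | data) = 0, P(jar C | data) = 9/23.
So P(green next | data) = Σ P(green next | H) P(H | data) = (0)(14/23) + (1/2)(9/23) = 9/46.

0.1957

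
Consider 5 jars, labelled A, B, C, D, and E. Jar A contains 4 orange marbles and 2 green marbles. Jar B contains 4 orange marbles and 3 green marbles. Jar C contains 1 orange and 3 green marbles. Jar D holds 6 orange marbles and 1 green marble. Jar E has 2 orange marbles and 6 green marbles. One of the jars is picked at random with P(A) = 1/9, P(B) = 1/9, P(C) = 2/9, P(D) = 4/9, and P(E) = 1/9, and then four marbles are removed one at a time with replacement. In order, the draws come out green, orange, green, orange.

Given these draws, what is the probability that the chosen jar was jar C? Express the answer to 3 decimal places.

Under each hypothesis, the probability of the observed sequence is: P(data | jar A) = (2/6)(4/6)(2/6)(4/6) = 0.049383; P(data | jar B) = (3/7)(4/7)(3/7)(4/7) = 0.059975; P(data | jar C) = (3/4)(1/4)(3/4)(1/4) = 0.035156; P(data | jar D) = (1/7)(6/7)(1/7)(6/7) = 0.014994; P(data | jar E) = (6/8)(2/8)(6/8)(2/8) = 0.035156.
The prior-weighted likelihoods are 1/9 · 0.049383 = 0.005487, 1/9 · 0.059975 = 0.0066639, 2/9 · 0.035156 = 0.0078125, 4/9 · 0.014994 = 0.0066639, 1/9 · 0.035156 = 0.0039062; with total 0.030533.
Hence P(jar C | data) = (0.0078125) / (0.030533) = 0.25587.

0.256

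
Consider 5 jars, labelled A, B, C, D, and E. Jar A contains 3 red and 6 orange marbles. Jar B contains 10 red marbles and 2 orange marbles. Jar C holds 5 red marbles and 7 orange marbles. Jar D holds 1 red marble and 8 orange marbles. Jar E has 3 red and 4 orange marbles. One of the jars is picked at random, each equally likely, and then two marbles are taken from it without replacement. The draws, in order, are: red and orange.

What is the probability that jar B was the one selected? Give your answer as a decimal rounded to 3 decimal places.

0.142

Compute the likelihood of the observed sequence for each case: P(data | jar A) = (3/9)(6/8) = 1/4; P(data | jar B) = (10/12)(2/11) = 5/33; P(data | jar C) = (5/12)(7/11) = 35/132; P(data | jar D) = (1/9)(8/8) = 1/9; P(data | jar E) = (3/7)(4/6) = 2/7.
Multiplying each by its prior: 1/5 · 1/4 = 1/20, 1/5 · 5/33 = 1/33, 1/5 · 35/132 = 7/132, 1/5 · 1/9 = 1/45, 1/5 · 2/7 = 2/35; these sum to 67/315.
Therefore the posterior P(jar B | data) = (1/33) / (67/315) = 105/737.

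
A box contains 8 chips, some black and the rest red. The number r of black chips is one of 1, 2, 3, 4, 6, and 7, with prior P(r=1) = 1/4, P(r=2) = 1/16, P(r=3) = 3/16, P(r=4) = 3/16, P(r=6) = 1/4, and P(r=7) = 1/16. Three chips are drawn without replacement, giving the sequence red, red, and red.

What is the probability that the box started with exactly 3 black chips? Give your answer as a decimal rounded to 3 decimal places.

0.149

The likelihood of the observed sequence under each hypothesis: P(data | r = 1) = (7/8)(6/7)(5/6) = 5/8; P(data | r = 2) = (6/8)(5/7)(4/6) = 5/14; P(data | r = 3) = (5/8)(4/7)(3/6) = 5/28; P(data | r = 4) = (4/8)(3/7)(2/6) = 1/14; P(data | r = 6) = (2/8)(1/7)(0/6) = 0; P(data | r = 7) = (1/8)(0/7) = 0.
Weighting by the prior gives 1/4 · 5/8 = 5/32, 1/16 · 5/14 = 5/224, 3/16 · 5/28 = 15/448, 3/16 · 1/14 = 3/224, 1/4 · 0 = 0, 1/16 · 0 = 0; these sum to 101/448.
By Bayes' rule, P(r = 3 | data) = (15/448) / (101/448) = 15/101.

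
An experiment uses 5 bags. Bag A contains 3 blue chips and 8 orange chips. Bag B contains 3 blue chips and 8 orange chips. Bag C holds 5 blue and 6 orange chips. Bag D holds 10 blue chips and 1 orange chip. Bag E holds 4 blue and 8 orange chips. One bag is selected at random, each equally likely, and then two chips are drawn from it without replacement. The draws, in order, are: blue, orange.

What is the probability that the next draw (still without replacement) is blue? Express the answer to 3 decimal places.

Compute the likelihood of the observed sequence for each case: P(data | bag A) = (3/11)(8/10) = 12/55; P(data | bag B) = (3/11)(8/10) = 12/55; P(data | bag C) = (5/11)(6/10) = 3/11; P(data | bag D) = (10/11)(1/10) = 1/11; P(data | bag E) = (4/12)(8/11) = 8/33.
Multiplying each by its prior: 1/5 · 12/55 = 12/275, 1/5 · 12/55 = 12/275, 1/5 · 3/11 = 3/55, 1/5 · 1/11 = 1/55, 1/5 · 8/33 = 8/165; summing to 172/825.
The posterior is then P(bag A | data) = 9/43, P(bag B | data) = 9/43, P(bag C | data) = 45/172, P(bag D | data) = 15/172, P(bag E | data) = 10/43.
The predictive probability is P(blue next | data) = (2/9)(9/43) + (2/9)(9/43) + (4/9)(45/172) + (1)(15/172) + (3/10)(10/43) = 63/172.

0.366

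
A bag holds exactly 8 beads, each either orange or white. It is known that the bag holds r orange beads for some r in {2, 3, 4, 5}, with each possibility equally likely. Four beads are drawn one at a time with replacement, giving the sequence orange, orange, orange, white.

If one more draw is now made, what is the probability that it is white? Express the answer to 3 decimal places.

The likelihood of the observed sequence under each hypothesis: P(data | r = 2) = (2/8)(2/8)(2/8)(6/8) = 0.011719; P(data | r = 3) = (3/8)(3/8)(3/8)(5/8) = 0.032959; P(data | r = 4) = (4/8)(4/8)(4/8)(4/8) = 0.0625; P(data | r = 5) = (5/8)(5/8)(5/8)(3/8) = 0.091553.
The prior-weighted likelihoods are 1/4 · 0.011719 = 0.0029297, 1/4 · 0.032959 = 0.0082397, 1/4 · 0.0625 = 0.015625, 1/4 · 0.091553 = 0.022888; with total 0.049683.
Dividing through by the total gives posterior P(r = 2 | data) = 0.058968, P(r = 3 | data) = 0.16585, P(r = 4 | data) = 0.3145, P(r = 5 | data) = 0.46069.
So P(white next | data) = Σ P(white next | H) P(H | data) = (3/4)(0.058968) + (5/8)(0.16585) + (1/2)(0.3145) + (3/8)(0.46069) = 0.47789.

0.478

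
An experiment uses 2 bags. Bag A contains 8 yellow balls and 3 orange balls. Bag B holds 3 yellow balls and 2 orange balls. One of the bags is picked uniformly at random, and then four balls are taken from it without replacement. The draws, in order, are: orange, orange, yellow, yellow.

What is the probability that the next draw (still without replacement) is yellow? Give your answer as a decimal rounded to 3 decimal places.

0.957

Compute the likelihood of the observed sequence for each case: P(data | bag A) = (3/11)(2/10)(8/9)(7/8) = 7/165; P(data | bag B) = (2/5)(1/4)(3/3)(2/2) = 1/10.
Multiplying each by its prior: 1/2 · 7/165 = 7/330, 1/2 · 1/10 = 1/20; these sum to 47/660.
Dividing through by the total gives posterior P(bag A | data) = 14/47, P(bag B | data) = 33/47.
The predictive probability is P(yellow next | data) = (6/7)(14/47) + (1)(33/47) = 45/47.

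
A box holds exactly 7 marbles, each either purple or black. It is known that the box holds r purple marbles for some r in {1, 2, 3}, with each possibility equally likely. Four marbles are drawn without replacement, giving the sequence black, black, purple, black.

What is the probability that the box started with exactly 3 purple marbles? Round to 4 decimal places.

0.2308

For each hypothesis, P(data | H) works out to: P(data | r = 1) = (6/7)(5/6)(1/5)(4/4) = 1/7; P(data | r = 2) = (5/7)(4/6)(2/5)(3/4) = 1/7; P(data | r = 3) = (4/7)(3/6)(3/5)(2/4) = 3/35.
Weighting by the prior gives 1/3 · 1/7 = 1/21, 1/3 · 1/7 = 1/21, 1/3 · 3/35 = 1/35; with total 13/105.
Hence P(r = 3 | data) = (1/35) / (13/105) = 3/13.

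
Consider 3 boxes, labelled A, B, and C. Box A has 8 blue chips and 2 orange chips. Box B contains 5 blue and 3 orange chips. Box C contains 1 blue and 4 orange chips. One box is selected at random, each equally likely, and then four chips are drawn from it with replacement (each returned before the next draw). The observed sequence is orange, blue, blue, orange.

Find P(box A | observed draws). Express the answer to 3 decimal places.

0.241

Compute the likelihood of the observed sequence for each case: P(data | box A) = (2/10)(8/10)(8/10)(2/10) = 0.0256; P(data | box B) = (3/8)(5/8)(5/8)(3/8) = 0.054932; P(data | box C) = (4/5)(1/5)(1/5)(4/5) = 0.0256.
The prior-weighted likelihoods are 1/3 · 0.0256 = 0.0085333, 1/3 · 0.054932 = 0.018311, 1/3 · 0.0256 = 0.0085333; these sum to 0.035377.
Hence P(box A | data) = (0.0085333) / (0.035377) = 0.24121.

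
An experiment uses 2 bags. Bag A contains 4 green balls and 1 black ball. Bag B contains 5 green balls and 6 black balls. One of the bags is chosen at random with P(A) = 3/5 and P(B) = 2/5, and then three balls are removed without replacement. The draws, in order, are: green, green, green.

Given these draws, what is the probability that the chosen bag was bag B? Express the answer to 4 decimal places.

0.0917

The likelihood of the observed sequence under each hypothesis: P(data | bag A) = (4/5)(3/4)(2/3) = 2/5; P(data | bag B) = (5/11)(4/10)(3/9) = 2/33.
The prior-weighted likelihoods are 3/5 · 2/5 = 6/25, 2/5 · 2/33 = 4/165; summing to 218/825.
So P(bag B | data) = (4/165) / (218/825) = 10/109.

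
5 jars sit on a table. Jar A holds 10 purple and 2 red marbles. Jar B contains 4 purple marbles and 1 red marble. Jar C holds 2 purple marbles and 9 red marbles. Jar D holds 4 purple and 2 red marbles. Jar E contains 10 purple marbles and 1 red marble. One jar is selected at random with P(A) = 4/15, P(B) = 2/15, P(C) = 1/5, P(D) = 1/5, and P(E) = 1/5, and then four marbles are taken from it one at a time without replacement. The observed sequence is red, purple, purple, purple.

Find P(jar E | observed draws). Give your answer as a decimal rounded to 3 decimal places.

0.175

Under each hypothesis, the probability of the observed sequence is: P(data | jar A) = (2/12)(10/11)(9/10)(8/9) = 0.12121; P(data | jar B) = (1/5)(4/4)(3/3)(2/2) = 0.2; P(data | jar C) = (9/11)(2/10)(1/9)(0/8) = 0; P(data | jar D) = (2/6)(4/5)(3/4)(2/3) = 0.13333; P(data | jar E) = (1/11)(10/10)(9/9)(8/8) = 0.090909.
The prior-weighted likelihoods are 4/15 · 0.12121 = 0.032323, 2/15 · 0.2 = 0.026667, 1/5 · 0 = 0, 1/5 · 0.13333 = 0.026667, 1/5 · 0.090909 = 0.018182; these sum to 0.10384.
By Bayes' rule, P(jar E | data) = (0.018182) / (0.10384) = 0.1751.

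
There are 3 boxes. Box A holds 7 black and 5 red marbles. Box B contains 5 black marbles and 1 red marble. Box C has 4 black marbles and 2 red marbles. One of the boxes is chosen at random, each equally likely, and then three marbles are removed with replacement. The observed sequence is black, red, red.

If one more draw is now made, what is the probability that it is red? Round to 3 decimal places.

The likelihood of the observed sequence under each hypothesis: P(data | box A) = (7/12)(5/12)(5/12) = 0.10127; P(data | box B) = (5/6)(1/6)(1/6) = 0.023148; P(data | box C) = (4/6)(2/6)(2/6) = 0.074074.
Multiplying each by its prior: 1/3 · 0.10127 = 0.033758, 1/3 · 0.023148 = 0.007716, 1/3 · 0.074074 = 0.024691; summing to 0.066165.
Normalising, the posterior is P(box A | data) = 0.5102, P(box B | data) = 0.11662, P(box C | data) = 0.37318.
Averaging over the posterior, P(red next | data) = (5/12)(0.5102) + (1/6)(0.11662) + (1/3)(0.37318) = 0.35641.

0.356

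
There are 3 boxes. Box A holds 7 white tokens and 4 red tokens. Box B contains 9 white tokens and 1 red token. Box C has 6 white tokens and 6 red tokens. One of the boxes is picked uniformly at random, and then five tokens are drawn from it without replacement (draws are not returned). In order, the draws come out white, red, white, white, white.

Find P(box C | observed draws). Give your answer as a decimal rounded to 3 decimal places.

Compute the likelihood of the observed sequence for each case: P(data | box A) = (7/11)(4/10)(6/9)(5/8)(4/7) = 2/33; P(data | box B) = (9/10)(1/9)(8/8)(7/7)(6/6) = 1/10; P(data | box C) = (6/12)(6/11)(5/10)(4/9)(3/8) = 1/44.
Multiplying each by its prior: 1/3 · 2/33 = 2/99, 1/3 · 1/10 = 1/30, 1/3 · 1/44 = 1/132; summing to 11/180.
Therefore the posterior P(box C | data) = (1/132) / (11/180) = 15/121.

0.124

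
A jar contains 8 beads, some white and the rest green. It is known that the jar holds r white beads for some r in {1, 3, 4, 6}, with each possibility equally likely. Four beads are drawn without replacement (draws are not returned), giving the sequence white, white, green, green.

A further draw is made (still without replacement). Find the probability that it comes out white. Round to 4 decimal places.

Compute the likelihood of the observed sequence for each case: P(data | r = 1) = (1/8)(0/7) = 0; P(data | r = 3) = (3/8)(2/7)(5/6)(4/5) = 1/14; P(data | r = 4) = (4/8)(3/7)(4/6)(3/5) = 3/35; P(data | r = 6) = (6/8)(5/7)(2/6)(1/5) = 1/28.
The prior-weighted likelihoods are 1/4 · 0 = 0, 1/4 · 1/14 = 1/56, 1/4 · 3/35 = 3/140, 1/4 · 1/28 = 1/112; summing to 27/560.
The posterior is then P(r = 1 | data) = 0, P(r = 3 | data) = 10/27, P(r = 4 | data) = 4/9, P(r = 6 | data) = 5/27.
The predictive probability is P(white next | data) = (1/4)(10/27) + (1/2)(4/9) + (1)(5/27) = 1/2.

0.5000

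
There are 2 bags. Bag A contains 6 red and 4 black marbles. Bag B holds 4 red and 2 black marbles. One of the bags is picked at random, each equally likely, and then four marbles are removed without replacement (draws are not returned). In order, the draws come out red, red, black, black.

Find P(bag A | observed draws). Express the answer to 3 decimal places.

0.517

The likelihood of the observed sequence under each hypothesis: P(data | bag A) = (6/10)(5/9)(4/8)(3/7) = 1/14; P(data | bag B) = (4/6)(3/5)(2/4)(1/3) = 1/15.
The prior-weighted likelihoods are 1/2 · 1/14 = 1/28, 1/2 · 1/15 = 1/30; summing to 29/420.
So P(bag A | data) = (1/28) / (29/420) = 15/29.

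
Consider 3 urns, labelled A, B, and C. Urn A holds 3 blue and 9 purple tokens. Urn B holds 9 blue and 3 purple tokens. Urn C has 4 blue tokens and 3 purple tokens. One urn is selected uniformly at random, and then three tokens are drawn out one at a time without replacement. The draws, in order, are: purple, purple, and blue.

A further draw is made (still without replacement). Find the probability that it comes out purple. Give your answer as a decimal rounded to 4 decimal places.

0.5031

The likelihood of the observed sequence under each hypothesis: P(data | urn A) = (9/12)(8/11)(3/10) = 0.16364; P(data | urn B) = (3/12)(2/11)(9/10) = 0.040909; P(data | urn C) = (3/7)(2/6)(4/5) = 0.11429.
Weighting by the prior gives 1/3 · 0.16364 = 0.054545, 1/3 · 0.040909 = 0.013636, 1/3 · 0.11429 = 0.038095; with total 0.10628.
The posterior is then P(urn A | data) = 0.51324, P(urn B | data) = 0.12831, P(urn C | data) = 0.35845.
So P(purple next | data) = Σ P(purple next | H) P(H | data) = (7/9)(0.51324) + (1/9)(0.12831) + (1/4)(0.35845) = 0.50305.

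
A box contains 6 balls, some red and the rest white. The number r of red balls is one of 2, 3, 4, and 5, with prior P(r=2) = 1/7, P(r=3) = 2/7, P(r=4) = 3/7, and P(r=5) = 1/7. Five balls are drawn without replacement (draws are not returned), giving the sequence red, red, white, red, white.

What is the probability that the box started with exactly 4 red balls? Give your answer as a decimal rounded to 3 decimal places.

Compute the likelihood of the observed sequence for each case: P(data | r = 2) = (2/6)(1/5)(4/4)(0/3) = 0; P(data | r = 3) = (3/6)(2/5)(3/4)(1/3)(2/2) = 1/20; P(data | r = 4) = (4/6)(3/5)(2/4)(2/3)(1/2) = 1/15; P(data | r = 5) = (5/6)(4/5)(1/4)(3/3)(0/2) = 0.
Multiplying each by its prior: 1/7 · 0 = 0, 2/7 · 1/20 = 1/70, 3/7 · 1/15 = 1/35, 1/7 · 0 = 0; these sum to 3/70.
So P(r = 4 | data) = (1/35) / (3/70) = 2/3.

0.667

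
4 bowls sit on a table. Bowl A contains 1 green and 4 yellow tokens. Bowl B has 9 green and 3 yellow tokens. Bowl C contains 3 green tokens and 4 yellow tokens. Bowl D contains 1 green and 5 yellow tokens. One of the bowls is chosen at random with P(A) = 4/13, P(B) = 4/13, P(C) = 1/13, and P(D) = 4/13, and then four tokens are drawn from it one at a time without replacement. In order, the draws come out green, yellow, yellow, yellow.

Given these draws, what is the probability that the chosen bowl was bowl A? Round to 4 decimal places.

0.5094

Compute the likelihood of the observed sequence for each case: P(data | bowl A) = (1/5)(4/4)(3/3)(2/2) = 0.2; P(data | bowl B) = (9/12)(3/11)(2/10)(1/9) = 0.0045455; P(data | bowl C) = (3/7)(4/6)(3/5)(2/4) = 0.085714; P(data | bowl D) = (1/6)(5/5)(4/4)(3/3) = 0.16667.
Weighting by the prior gives 4/13 · 0.2 = 0.061538, 4/13 · 0.0045455 = 0.0013986, 1/13 · 0.085714 = 0.0065934, 4/13 · 0.16667 = 0.051282; with total 0.12081.
Hence P(bowl A | data) = (0.061538) / (0.12081) = 0.50937.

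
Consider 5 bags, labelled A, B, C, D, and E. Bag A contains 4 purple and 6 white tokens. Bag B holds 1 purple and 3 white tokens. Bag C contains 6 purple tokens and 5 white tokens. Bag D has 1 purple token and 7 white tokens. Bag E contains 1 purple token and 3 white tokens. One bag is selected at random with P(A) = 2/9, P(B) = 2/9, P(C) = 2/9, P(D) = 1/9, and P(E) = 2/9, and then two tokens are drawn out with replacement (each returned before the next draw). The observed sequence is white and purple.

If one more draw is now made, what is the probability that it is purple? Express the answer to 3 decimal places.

0.362

For each hypothesis, P(data | H) works out to: P(data | bag A) = (6/10)(4/10) = 0.24; P(data | bag B) = (3/4)(1/4) = 0.1875; P(data | bag C) = (5/11)(6/11) = 0.24793; P(data | bag D) = (7/8)(1/8) = 0.10938; P(data | bag E) = (3/4)(1/4) = 0.1875.
Weighting by the prior gives 2/9 · 0.24 = 0.053333, 2/9 · 0.1875 = 0.041667, 2/9 · 0.24793 = 0.055096, 1/9 · 0.10938 = 0.012153, 2/9 · 0.1875 = 0.041667; with total 0.20392.
Dividing through by the total gives posterior P(bag A | data) = 0.26155, P(bag B | data) = 0.20433, P(bag C | data) = 0.27019, P(bag D | data) = 0.059597, P(bag E | data) = 0.20433.
So P(purple next | data) = Σ P(purple next | H) P(H | data) = (2/5)(0.26155) + (1/4)(0.20433) + (6/11)(0.27019) + (1/8)(0.059597) + (1/4)(0.20433) = 0.36161.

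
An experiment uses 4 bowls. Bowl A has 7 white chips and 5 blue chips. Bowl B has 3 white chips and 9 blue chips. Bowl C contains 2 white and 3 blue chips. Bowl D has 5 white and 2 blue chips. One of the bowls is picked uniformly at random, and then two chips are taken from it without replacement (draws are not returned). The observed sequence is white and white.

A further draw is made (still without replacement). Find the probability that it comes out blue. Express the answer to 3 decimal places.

0.522

The likelihood of the observed sequence under each hypothesis: P(data | bowl A) = (7/12)(6/11) = 0.31818; P(data | bowl B) = (3/12)(2/11) = 0.045455; P(data | bowl C) = (2/5)(1/4) = 0.1; P(data | bowl D) = (5/7)(4/6) = 0.47619.
The prior-weighted likelihoods are 1/4 · 0.31818 = 0.079545, 1/4 · 0.045455 = 0.011364, 1/4 · 0.1 = 0.025, 1/4 · 0.47619 = 0.11905; these sum to 0.23496.
The posterior is then P(bowl A | data) = 0.33855, P(bowl B | data) = 0.048365, P(bowl C | data) = 0.1064, P(bowl D | data) = 0.50668.
Averaging over the posterior, P(blue next | data) = (1/2)(0.33855) + (9/10)(0.048365) + (1)(0.1064) + (2/5)(0.50668) = 0.52188.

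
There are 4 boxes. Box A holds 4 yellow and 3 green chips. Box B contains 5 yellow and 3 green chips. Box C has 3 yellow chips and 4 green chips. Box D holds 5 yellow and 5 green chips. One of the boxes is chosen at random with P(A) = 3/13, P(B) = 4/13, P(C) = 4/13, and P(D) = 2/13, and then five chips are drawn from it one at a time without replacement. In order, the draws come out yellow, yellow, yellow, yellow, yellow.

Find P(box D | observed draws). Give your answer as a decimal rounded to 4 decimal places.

The likelihood of the observed sequence under each hypothesis: P(data | box A) = (4/7)(3/6)(2/5)(1/4)(0/3) = 0; P(data | box B) = (5/8)(4/7)(3/6)(2/5)(1/4) = 0.017857; P(data | box C) = (3/7)(2/6)(1/5)(0/4) = 0; P(data | box D) = (5/10)(4/9)(3/8)(2/7)(1/6) = 0.0039683.
The prior-weighted likelihoods are 3/13 · 0 = 0, 4/13 · 0.017857 = 0.0054945, 4/13 · 0 = 0, 2/13 · 0.0039683 = 0.0006105; summing to 0.006105.
So P(box D | data) = (0.0006105) / (0.006105) = 0.1.

0.1000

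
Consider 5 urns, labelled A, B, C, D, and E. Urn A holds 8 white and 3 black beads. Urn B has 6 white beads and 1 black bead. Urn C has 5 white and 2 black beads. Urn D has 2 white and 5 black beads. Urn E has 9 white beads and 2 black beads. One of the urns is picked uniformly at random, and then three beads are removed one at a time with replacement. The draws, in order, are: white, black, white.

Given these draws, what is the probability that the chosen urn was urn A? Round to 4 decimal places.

0.2509

For each hypothesis, P(data | H) works out to: P(data | urn A) = (8/11)(3/11)(8/11) = 0.14425; P(data | urn B) = (6/7)(1/7)(6/7) = 0.10496; P(data | urn C) = (5/7)(2/7)(5/7) = 0.14577; P(data | urn D) = (2/7)(5/7)(2/7) = 0.058309; P(data | urn E) = (9/11)(2/11)(9/11) = 0.12171.
Weighting by the prior gives 1/5 · 0.14425 = 0.02885, 1/5 · 0.10496 = 0.020991, 1/5 · 0.14577 = 0.029155, 1/5 · 0.058309 = 0.011662, 1/5 · 0.12171 = 0.024343; with total 0.115.
Hence P(urn A | data) = (0.02885) / (0.115) = 0.25087.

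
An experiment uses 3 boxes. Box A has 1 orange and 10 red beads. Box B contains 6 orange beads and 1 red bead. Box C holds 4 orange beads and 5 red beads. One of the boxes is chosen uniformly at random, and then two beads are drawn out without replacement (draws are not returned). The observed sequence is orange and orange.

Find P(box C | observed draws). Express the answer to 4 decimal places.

0.1892

For each hypothesis, P(data | H) works out to: P(data | box A) = (1/11)(0/10) = 0; P(data | box B) = (6/7)(5/6) = 5/7; P(data | box C) = (4/9)(3/8) = 1/6.
Multiplying each by its prior: 1/3 · 0 = 0, 1/3 · 5/7 = 5/21, 1/3 · 1/6 = 1/18; summing to 37/126.
By Bayes' rule, P(box C | data) = (1/18) / (37/126) = 7/37.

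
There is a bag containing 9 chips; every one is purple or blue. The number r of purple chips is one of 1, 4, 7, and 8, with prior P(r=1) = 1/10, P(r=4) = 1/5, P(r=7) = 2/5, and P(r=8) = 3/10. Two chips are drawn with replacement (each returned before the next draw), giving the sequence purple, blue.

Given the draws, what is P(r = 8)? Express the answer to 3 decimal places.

0.188

Under each hypothesis, the probability of the observed sequence is: P(data | r = 1) = (1/9)(8/9) = 8/81; P(data | r = 4) = (4/9)(5/9) = 20/81; P(data | r = 7) = (7/9)(2/9) = 14/81; P(data | r = 8) = (8/9)(1/9) = 8/81.
Multiplying each by its prior: 1/10 · 8/81 = 4/405, 1/5 · 20/81 = 4/81, 2/5 · 14/81 = 28/405, 3/10 · 8/81 = 4/135; summing to 64/405.
Hence P(r = 8 | data) = (4/135) / (64/405) = 3/16.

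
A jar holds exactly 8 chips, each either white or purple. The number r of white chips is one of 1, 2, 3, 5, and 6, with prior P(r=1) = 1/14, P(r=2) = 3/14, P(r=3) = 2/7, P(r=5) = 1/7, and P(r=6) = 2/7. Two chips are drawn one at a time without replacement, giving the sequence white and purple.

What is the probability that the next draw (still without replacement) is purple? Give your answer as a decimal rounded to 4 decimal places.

Under each hypothesis, the probability of the observed sequence is: P(data | r = 1) = (1/8)(7/7) = 1/8; P(data | r = 2) = (2/8)(6/7) = 3/14; P(data | r = 3) = (3/8)(5/7) = 15/56; P(data | r = 5) = (5/8)(3/7) = 15/56; P(data | r = 6) = (6/8)(2/7) = 3/14.
Multiplying each by its prior: 1/14 · 1/8 = 1/112, 3/14 · 3/14 = 9/196, 2/7 · 15/56 = 15/196, 1/7 · 15/56 = 15/392, 2/7 · 3/14 = 3/49; summing to 181/784.
Normalising, the posterior is P(r = 1 | data) = 7/181, P(r = 2 | data) = 36/181, P(r = 3 | data) = 60/181, P(r = 5 | data) = 30/181, P(r = 6 | data) = 48/181.
So P(purple next | data) = Σ P(purple next | H) P(H | data) = (1)(7/181) + (5/6)(36/181) + (2/3)(60/181) + (1/3)(30/181) + (1/6)(48/181) = 95/181.

0.5249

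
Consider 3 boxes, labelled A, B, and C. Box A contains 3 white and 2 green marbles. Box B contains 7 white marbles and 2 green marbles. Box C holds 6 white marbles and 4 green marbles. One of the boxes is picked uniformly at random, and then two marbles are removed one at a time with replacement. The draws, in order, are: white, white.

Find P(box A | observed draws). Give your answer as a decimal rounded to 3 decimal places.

0.272

For each hypothesis, P(data | H) works out to: P(data | box A) = (3/5)(3/5) = 0.36; P(data | box B) = (7/9)(7/9) = 0.60494; P(data | box C) = (6/10)(6/10) = 0.36.
Multiplying each by its prior: 1/3 · 0.36 = 0.12, 1/3 · 0.60494 = 0.20165, 1/3 · 0.36 = 0.12; these sum to 0.44165.
Therefore the posterior P(box A | data) = (0.12) / (0.44165) = 0.27171.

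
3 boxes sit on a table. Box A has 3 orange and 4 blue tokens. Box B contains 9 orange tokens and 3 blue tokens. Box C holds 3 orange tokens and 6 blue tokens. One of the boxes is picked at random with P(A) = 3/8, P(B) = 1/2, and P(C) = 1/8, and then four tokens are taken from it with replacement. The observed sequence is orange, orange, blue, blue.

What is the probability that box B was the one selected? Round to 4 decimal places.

Compute the likelihood of the observed sequence for each case: P(data | box A) = (3/7)(3/7)(4/7)(4/7) = 0.059975; P(data | box B) = (9/12)(9/12)(3/12)(3/12) = 0.035156; P(data | box C) = (3/9)(3/9)(6/9)(6/9) = 0.049383.
Multiplying each by its prior: 3/8 · 0.059975 = 0.022491, 1/2 · 0.035156 = 0.017578, 1/8 · 0.049383 = 0.0061728; these sum to 0.046242.
Therefore the posterior P(box B | data) = (0.017578) / (0.046242) = 0.38014.

0.3801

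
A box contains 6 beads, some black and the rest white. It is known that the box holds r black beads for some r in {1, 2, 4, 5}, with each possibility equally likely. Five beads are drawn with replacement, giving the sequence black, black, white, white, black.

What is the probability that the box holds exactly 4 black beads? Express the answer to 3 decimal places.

Compute the likelihood of the observed sequence for each case: P(data | r = 1) = (1/6)(1/6)(5/6)(5/6)(1/6) = 0.003215; P(data | r = 2) = (2/6)(2/6)(4/6)(4/6)(2/6) = 0.016461; P(data | r = 4) = (4/6)(4/6)(2/6)(2/6)(4/6) = 0.032922; P(data | r = 5) = (5/6)(5/6)(1/6)(1/6)(5/6) = 0.016075.
Multiplying each by its prior: 1/4 · 0.003215 = 0.00080376, 1/4 · 0.016461 = 0.0041152, 1/4 · 0.032922 = 0.0082305, 1/4 · 0.016075 = 0.0040188; summing to 0.017168.
Therefore the posterior P(r = 4 | data) = (0.0082305) / (0.017168) = 0.4794.

0.479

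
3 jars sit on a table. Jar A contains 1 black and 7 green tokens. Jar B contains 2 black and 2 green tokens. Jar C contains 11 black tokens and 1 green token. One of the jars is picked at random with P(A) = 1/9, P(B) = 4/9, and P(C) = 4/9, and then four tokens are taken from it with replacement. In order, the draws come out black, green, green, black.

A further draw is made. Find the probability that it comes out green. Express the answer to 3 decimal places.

0.482

Under each hypothesis, the probability of the observed sequence is: P(data | jar A) = (1/8)(7/8)(7/8)(1/8) = 0.011963; P(data | jar B) = (2/4)(2/4)(2/4)(2/4) = 0.0625; P(data | jar C) = (11/12)(1/12)(1/12)(11/12) = 0.0058353.
Weighting by the prior gives 1/9 · 0.011963 = 0.0013292, 4/9 · 0.0625 = 0.027778, 4/9 · 0.0058353 = 0.0025934; summing to 0.0317.
The posterior is then P(jar A | data) = 0.04193, P(jar B | data) = 0.87626, P(jar C | data) = 0.081811.
So P(green next | data) = Σ P(green next | H) P(H | data) = (7/8)(0.04193) + (1/2)(0.87626) + (1/12)(0.081811) = 0.48164.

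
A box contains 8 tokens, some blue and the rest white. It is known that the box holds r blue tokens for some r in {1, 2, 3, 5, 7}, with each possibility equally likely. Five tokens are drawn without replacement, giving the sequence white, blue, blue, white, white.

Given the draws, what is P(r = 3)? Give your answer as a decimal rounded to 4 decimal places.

0.5000

For each hypothesis, P(data | H) works out to: P(data | r = 1) = (7/8)(1/7)(0/6) = 0; P(data | r = 2) = (6/8)(2/7)(1/6)(5/5)(4/4) = 1/28; P(data | r = 3) = (5/8)(3/7)(2/6)(4/5)(3/4) = 3/56; P(data | r = 5) = (3/8)(5/7)(4/6)(2/5)(1/4) = 1/56; P(data | r = 7) = (1/8)(7/7)(6/6)(0/5) = 0.
Weighting by the prior gives 1/5 · 0 = 0, 1/5 · 1/28 = 1/140, 1/5 · 3/56 = 3/280, 1/5 · 1/56 = 1/280, 1/5 · 0 = 0; with total 3/140.
Therefore the posterior P(r = 3 | data) = (3/280) / (3/140) = 1/2.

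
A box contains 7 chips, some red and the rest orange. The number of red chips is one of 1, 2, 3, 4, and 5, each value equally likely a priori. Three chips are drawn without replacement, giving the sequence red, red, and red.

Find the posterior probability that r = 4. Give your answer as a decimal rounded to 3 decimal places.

The likelihood of the observed sequence under each hypothesis: P(data | r = 1) = (1/7)(0/6) = 0; P(data | r = 2) = (2/7)(1/6)(0/5) = 0; P(data | r = 3) = (3/7)(2/6)(1/5) = 1/35; P(data | r = 4) = (4/7)(3/6)(2/5) = 4/35; P(data | r = 5) = (5/7)(4/6)(3/5) = 2/7.
Weighting by the prior gives 1/5 · 0 = 0, 1/5 · 0 = 0, 1/5 · 1/35 = 1/175, 1/5 · 4/35 = 4/175, 1/5 · 2/7 = 2/35; with total 3/35.
Therefore the posterior P(r = 4 | data) = (4/175) / (3/35) = 4/15.

0.267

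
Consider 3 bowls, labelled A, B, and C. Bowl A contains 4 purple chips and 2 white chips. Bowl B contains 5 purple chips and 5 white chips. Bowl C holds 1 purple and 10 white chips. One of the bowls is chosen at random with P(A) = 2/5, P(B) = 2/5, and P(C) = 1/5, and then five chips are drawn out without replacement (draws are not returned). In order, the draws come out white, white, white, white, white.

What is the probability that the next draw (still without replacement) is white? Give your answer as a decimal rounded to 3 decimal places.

0.821

Under each hypothesis, the probability of the observed sequence is: P(data | bowl A) = (2/6)(1/5)(0/4) = 0; P(data | bowl B) = (5/10)(4/9)(3/8)(2/7)(1/6) = 0.0039683; P(data | bowl C) = (10/11)(9/10)(8/9)(7/8)(6/7) = 0.54545.
Multiplying each by its prior: 2/5 · 0 = 0, 2/5 · 0.0039683 = 0.0015873, 1/5 · 0.54545 = 0.10909; these sum to 0.11068.
Normalising, the posterior is P(bowl A | data) = 0, P(bowl B | data) = 0.014342, P(bowl C | data) = 0.98566.
So P(white next | data) = Σ P(white next | H) P(H | data) = (0)(0.014342) + (5/6)(0.98566) = 0.82138.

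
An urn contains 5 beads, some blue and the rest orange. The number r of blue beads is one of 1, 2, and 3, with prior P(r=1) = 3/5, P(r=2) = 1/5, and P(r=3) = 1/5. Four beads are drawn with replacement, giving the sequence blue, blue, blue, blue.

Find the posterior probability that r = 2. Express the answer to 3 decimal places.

For each hypothesis, P(data | H) works out to: P(data | r = 1) = (1/5)(1/5)(1/5)(1/5) = 0.0016; P(data | r = 2) = (2/5)(2/5)(2/5)(2/5) = 0.0256; P(data | r = 3) = (3/5)(3/5)(3/5)(3/5) = 0.1296.
Weighting by the prior gives 3/5 · 0.0016 = 0.00096, 1/5 · 0.0256 = 0.00512, 1/5 · 0.1296 = 0.02592; with total 0.032.
By Bayes' rule, P(r = 2 | data) = (0.00512) / (0.032) = 0.16.

0.160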